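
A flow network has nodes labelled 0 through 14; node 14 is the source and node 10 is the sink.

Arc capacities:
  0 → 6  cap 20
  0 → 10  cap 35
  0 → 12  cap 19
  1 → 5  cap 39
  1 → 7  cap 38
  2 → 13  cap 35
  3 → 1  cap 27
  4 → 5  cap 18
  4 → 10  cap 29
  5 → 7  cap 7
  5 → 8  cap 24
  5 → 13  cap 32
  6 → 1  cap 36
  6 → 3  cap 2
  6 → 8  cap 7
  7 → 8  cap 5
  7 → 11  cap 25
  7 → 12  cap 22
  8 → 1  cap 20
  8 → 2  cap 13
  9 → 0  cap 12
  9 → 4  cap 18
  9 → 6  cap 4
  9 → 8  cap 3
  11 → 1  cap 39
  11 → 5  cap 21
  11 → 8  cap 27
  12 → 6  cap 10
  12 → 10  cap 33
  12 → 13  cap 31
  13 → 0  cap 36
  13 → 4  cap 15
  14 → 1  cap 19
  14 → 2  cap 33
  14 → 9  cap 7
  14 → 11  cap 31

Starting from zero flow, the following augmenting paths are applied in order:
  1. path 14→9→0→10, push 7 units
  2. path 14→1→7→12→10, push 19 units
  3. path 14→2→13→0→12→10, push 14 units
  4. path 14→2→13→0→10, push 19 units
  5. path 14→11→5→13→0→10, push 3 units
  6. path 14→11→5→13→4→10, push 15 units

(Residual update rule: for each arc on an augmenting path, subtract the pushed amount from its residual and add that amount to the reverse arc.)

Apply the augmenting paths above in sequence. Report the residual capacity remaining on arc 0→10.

after path 1 (14→9→0→10, push 7): res(0,10)=28
after path 2 (14→1→7→12→10, push 19): res(0,10)=28
after path 3 (14→2→13→0→12→10, push 14): res(0,10)=28
after path 4 (14→2→13→0→10, push 19): res(0,10)=9
after path 5 (14→11→5→13→0→10, push 3): res(0,10)=6
after path 6 (14→11→5→13→4→10, push 15): res(0,10)=6

Residual capacity of (0,10): 6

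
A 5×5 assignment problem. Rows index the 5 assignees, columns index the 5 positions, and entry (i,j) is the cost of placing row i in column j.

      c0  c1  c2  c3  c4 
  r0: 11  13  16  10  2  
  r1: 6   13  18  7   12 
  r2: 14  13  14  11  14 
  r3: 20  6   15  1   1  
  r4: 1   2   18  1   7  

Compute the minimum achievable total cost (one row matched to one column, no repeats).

Minimum assignment cost: 25

optimal assignment: row0→col4 (cost 2), row1→col0 (cost 6), row2→col2 (cost 14), row3→col3 (cost 1), row4→col1 (cost 2)
total = 2 + 6 + 14 + 1 + 2 = 25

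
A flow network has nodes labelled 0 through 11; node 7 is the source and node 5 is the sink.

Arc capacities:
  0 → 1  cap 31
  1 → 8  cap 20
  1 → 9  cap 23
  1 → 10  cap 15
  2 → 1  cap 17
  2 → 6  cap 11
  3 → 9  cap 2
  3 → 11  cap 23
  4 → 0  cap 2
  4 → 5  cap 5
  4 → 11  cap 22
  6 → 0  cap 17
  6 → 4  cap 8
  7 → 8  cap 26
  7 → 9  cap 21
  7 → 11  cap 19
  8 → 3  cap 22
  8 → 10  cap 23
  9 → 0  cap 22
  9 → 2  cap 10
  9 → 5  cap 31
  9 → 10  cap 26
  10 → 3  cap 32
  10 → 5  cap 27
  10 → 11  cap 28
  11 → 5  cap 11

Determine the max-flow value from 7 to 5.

augment #1: 7→9→5 bottleneck 21, total now 21
augment #2: 7→11→5 bottleneck 11, total now 32
augment #3: 7→8→10→5 bottleneck 23, total now 55
augment #4: 7→8→3→9→5 bottleneck 2, total now 57

Maximum flow value: 57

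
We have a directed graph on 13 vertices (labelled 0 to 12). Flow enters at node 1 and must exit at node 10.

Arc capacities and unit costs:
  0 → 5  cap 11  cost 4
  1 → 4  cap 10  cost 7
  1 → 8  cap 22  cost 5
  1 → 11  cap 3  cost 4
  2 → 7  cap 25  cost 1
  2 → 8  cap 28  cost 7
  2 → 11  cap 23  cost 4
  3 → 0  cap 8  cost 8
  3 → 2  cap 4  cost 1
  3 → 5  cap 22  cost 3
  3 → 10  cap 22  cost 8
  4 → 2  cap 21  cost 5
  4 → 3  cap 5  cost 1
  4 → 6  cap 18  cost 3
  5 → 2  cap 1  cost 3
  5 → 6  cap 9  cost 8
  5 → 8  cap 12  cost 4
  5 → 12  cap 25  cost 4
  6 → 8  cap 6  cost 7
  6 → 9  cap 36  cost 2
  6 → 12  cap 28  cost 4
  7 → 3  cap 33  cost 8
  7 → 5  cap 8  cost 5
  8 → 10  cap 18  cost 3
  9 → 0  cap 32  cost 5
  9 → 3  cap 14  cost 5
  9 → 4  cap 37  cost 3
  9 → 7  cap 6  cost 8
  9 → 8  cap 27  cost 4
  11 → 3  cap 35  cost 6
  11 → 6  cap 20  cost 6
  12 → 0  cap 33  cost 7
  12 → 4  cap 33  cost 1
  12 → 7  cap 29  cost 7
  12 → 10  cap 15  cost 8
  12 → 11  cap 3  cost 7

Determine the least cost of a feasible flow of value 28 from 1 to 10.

Minimum cost for 28 units: 322

shortest-cost path #1: 1→8→10 push 18 @ unit cost 8 (adds 144)
shortest-cost path #2: 1→4→3→10 push 5 @ unit cost 16 (adds 80)
shortest-cost path #3: 1→11→3→10 push 3 @ unit cost 18 (adds 54)
shortest-cost path #4: 1→4→6→12→10 push 2 @ unit cost 22 (adds 44)
total cost = 322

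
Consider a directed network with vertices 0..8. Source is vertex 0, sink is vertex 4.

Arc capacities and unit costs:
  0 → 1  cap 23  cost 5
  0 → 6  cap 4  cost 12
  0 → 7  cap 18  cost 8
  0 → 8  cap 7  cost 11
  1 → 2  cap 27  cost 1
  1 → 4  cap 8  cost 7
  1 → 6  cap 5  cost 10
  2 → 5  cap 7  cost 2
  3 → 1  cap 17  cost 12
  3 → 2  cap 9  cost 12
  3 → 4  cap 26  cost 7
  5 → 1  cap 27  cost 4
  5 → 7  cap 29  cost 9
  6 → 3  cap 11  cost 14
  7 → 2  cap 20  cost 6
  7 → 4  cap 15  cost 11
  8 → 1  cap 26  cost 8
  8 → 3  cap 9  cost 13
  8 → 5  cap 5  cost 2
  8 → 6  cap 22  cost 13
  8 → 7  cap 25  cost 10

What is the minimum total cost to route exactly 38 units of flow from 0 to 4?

shortest-cost path #1: 0→1→4 push 8 @ unit cost 12 (adds 96)
shortest-cost path #2: 0→7→4 push 15 @ unit cost 19 (adds 285)
shortest-cost path #3: 0→8→3→4 push 7 @ unit cost 31 (adds 217)
shortest-cost path #4: 0→6→3→4 push 4 @ unit cost 33 (adds 132)
shortest-cost path #5: 0→1→6→3→4 push 4 @ unit cost 36 (adds 144)
total cost = 874

Minimum cost for 38 units: 874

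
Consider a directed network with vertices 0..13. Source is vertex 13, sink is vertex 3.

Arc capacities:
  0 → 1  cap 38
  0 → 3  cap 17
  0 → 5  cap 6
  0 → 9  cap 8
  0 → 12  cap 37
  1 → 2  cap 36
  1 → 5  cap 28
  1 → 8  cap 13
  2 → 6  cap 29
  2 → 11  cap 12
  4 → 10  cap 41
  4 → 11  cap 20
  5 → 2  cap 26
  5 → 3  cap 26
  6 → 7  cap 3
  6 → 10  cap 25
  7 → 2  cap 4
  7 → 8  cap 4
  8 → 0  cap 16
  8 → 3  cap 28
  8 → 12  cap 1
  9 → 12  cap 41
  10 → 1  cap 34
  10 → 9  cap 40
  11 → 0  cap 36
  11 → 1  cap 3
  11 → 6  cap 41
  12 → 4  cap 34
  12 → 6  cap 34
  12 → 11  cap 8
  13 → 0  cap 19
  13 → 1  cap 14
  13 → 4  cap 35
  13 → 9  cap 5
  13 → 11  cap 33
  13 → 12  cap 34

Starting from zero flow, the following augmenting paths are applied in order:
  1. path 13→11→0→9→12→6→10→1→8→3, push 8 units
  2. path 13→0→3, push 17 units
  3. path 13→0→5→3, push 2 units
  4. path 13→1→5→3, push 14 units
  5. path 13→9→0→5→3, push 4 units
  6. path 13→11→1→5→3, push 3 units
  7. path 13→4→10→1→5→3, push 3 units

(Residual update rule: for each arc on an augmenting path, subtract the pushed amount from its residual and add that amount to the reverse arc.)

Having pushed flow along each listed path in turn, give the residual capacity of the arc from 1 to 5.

Residual capacity of (1,5): 8

after path 1 (13→11→0→9→12→6→10→1→8→3, push 8): res(1,5)=28
after path 2 (13→0→3, push 17): res(1,5)=28
after path 3 (13→0→5→3, push 2): res(1,5)=28
after path 4 (13→1→5→3, push 14): res(1,5)=14
after path 5 (13→9→0→5→3, push 4): res(1,5)=14
after path 6 (13→11→1→5→3, push 3): res(1,5)=11
after path 7 (13→4→10→1→5→3, push 3): res(1,5)=8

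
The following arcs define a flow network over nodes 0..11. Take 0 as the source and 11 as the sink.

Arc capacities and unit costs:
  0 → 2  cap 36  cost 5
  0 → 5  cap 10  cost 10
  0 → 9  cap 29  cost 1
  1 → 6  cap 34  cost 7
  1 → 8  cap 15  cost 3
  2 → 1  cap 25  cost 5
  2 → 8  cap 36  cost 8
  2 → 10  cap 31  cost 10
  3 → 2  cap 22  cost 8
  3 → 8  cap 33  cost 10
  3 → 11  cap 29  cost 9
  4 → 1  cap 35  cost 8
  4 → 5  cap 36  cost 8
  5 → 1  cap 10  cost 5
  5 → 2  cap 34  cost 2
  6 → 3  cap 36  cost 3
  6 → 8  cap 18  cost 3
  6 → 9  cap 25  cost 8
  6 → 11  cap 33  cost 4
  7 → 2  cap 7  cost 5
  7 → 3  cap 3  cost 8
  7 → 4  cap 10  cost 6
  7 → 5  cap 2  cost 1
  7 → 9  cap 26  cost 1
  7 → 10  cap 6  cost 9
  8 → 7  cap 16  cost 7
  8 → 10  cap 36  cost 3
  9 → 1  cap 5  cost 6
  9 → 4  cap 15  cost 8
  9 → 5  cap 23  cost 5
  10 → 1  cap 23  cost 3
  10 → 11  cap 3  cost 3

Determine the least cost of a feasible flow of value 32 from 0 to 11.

shortest-cost path #1: 0→9→1→8→10→11 push 3 @ unit cost 16 (adds 48)
shortest-cost path #2: 0→9→1→6→11 push 2 @ unit cost 18 (adds 36)
shortest-cost path #3: 0→2→10→8→1→6→11 push 3 @ unit cost 20 (adds 60)
shortest-cost path #4: 0→2→1→6→11 push 24 @ unit cost 21 (adds 504)
total cost = 648

Minimum cost for 32 units: 648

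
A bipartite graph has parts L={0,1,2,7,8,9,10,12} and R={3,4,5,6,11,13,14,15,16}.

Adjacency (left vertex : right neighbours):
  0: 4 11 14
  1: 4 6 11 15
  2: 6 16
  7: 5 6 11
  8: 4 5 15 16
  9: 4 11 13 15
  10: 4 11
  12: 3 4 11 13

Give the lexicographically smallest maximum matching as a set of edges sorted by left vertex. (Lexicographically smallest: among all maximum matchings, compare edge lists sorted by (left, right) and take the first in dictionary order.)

Lex-smallest maximum matching: {(0,4), (1,6), (2,16), (7,5), (8,15), (9,13), (10,11), (12,3)}

|M| = 8 (so the lex-smallest maximum matching has 8 edges)
process left vertices in ascending order; for each, take the smallest-labelled available neighbour that still permits 8 edges overall, or leave it unmatched if none does
lex-smallest matching: {0-4, 1-6, 2-16, 7-5, 8-15, 9-13, 10-11, 12-3}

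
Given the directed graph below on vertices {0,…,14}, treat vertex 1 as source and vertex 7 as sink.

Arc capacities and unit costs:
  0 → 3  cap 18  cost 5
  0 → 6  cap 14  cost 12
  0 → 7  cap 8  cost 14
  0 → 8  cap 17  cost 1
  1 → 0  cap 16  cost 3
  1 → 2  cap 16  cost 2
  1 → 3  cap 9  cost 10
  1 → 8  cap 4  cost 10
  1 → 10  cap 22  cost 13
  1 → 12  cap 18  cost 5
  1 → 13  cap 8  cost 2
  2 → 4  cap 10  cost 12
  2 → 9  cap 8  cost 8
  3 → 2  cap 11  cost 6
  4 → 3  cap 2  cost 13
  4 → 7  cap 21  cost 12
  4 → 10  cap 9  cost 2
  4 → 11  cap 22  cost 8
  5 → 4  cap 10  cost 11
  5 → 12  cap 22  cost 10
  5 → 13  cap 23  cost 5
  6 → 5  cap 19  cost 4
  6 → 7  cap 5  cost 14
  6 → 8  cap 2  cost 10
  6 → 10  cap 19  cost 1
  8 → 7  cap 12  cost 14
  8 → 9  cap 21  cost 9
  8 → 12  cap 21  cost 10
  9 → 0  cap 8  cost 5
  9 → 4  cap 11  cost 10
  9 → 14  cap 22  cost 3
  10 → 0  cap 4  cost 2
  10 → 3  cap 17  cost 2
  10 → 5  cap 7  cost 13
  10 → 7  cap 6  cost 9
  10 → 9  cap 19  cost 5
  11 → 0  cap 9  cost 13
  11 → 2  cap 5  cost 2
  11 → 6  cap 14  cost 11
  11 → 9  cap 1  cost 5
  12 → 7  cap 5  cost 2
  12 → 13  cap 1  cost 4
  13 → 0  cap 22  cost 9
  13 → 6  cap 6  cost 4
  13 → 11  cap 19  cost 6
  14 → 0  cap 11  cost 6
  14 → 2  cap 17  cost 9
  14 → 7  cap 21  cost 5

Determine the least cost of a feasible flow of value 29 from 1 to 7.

Minimum cost for 29 units: 447

shortest-cost path #1: 1→12→7 push 5 @ unit cost 7 (adds 35)
shortest-cost path #2: 1→13→6→10→7 push 6 @ unit cost 16 (adds 96)
shortest-cost path #3: 1→0→7 push 8 @ unit cost 17 (adds 136)
shortest-cost path #4: 1→2→9→14→7 push 8 @ unit cost 18 (adds 144)
shortest-cost path #5: 1→0→8→7 push 2 @ unit cost 18 (adds 36)
total cost = 447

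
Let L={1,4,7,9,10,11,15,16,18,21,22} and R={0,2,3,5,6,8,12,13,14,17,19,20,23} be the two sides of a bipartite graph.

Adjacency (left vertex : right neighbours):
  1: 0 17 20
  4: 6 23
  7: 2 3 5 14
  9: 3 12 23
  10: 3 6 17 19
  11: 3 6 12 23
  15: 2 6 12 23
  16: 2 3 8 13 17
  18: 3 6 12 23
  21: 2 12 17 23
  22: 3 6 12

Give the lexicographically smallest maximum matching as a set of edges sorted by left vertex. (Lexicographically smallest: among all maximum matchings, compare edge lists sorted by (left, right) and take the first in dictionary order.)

|M| = 10 (so the lex-smallest maximum matching has 10 edges)
process left vertices in ascending order; for each, take the smallest-labelled available neighbour that still permits 10 edges overall, or leave it unmatched if none does
lex-smallest matching: {1-0, 4-6, 7-5, 9-3, 10-19, 11-12, 15-2, 16-8, 18-23, 21-17}

Lex-smallest maximum matching: {(1,0), (4,6), (7,5), (9,3), (10,19), (11,12), (15,2), (16,8), (18,23), (21,17)}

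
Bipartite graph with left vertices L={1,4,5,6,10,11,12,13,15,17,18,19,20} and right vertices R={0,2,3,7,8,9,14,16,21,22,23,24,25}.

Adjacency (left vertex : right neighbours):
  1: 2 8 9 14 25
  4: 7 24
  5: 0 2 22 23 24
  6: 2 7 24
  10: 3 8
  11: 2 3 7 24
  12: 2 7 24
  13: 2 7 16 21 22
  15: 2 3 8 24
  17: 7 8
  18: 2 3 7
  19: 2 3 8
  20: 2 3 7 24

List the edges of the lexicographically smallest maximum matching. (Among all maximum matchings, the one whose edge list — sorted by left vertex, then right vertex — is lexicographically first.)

Lex-smallest maximum matching: {(1,9), (4,7), (5,0), (6,2), (10,3), (11,24), (13,16), (15,8)}

|M| = 8 (so the lex-smallest maximum matching has 8 edges)
process left vertices in ascending order; for each, take the smallest-labelled available neighbour that still permits 8 edges overall, or leave it unmatched if none does
lex-smallest matching: {1-9, 4-7, 5-0, 6-2, 10-3, 11-24, 13-16, 15-8}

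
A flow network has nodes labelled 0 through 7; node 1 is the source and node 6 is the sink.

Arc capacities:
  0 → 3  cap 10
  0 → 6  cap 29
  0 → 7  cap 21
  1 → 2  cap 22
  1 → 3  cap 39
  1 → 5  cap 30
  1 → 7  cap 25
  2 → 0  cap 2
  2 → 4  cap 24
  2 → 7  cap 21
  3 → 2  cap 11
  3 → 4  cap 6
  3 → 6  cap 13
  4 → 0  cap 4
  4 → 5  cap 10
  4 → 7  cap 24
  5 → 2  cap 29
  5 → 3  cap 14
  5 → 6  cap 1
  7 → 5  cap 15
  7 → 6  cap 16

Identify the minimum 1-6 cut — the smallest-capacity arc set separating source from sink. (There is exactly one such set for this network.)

augment #1: 1→3→6 push 13
augment #2: 1→5→6 push 1
augment #3: 1→7→6 push 16
augment #4: 1→2→0→6 push 2
augment #5: 1→2→4→0→6 push 4
max flow = 36; residual-reachable set from 1 gives S-side
cut edges (S→T): {(2,0), (3,6), (4,0), (5,6), (7,6)} total cap 36

Min-cut arcs: {(2,0), (3,6), (4,0), (5,6), (7,6)} (total capacity 36)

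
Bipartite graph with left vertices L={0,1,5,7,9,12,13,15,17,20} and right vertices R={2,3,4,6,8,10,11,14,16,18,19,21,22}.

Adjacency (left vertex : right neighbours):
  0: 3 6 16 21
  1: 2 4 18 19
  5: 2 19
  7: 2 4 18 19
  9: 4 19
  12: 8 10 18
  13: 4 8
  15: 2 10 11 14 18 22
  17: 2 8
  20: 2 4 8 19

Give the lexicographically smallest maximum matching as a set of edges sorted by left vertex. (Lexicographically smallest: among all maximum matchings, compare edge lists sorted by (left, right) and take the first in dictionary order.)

Lex-smallest maximum matching: {(0,3), (1,2), (5,19), (7,18), (9,4), (12,10), (13,8), (15,11)}

|M| = 8 (so the lex-smallest maximum matching has 8 edges)
process left vertices in ascending order; for each, take the smallest-labelled available neighbour that still permits 8 edges overall, or leave it unmatched if none does
lex-smallest matching: {0-3, 1-2, 5-19, 7-18, 9-4, 12-10, 13-8, 15-11}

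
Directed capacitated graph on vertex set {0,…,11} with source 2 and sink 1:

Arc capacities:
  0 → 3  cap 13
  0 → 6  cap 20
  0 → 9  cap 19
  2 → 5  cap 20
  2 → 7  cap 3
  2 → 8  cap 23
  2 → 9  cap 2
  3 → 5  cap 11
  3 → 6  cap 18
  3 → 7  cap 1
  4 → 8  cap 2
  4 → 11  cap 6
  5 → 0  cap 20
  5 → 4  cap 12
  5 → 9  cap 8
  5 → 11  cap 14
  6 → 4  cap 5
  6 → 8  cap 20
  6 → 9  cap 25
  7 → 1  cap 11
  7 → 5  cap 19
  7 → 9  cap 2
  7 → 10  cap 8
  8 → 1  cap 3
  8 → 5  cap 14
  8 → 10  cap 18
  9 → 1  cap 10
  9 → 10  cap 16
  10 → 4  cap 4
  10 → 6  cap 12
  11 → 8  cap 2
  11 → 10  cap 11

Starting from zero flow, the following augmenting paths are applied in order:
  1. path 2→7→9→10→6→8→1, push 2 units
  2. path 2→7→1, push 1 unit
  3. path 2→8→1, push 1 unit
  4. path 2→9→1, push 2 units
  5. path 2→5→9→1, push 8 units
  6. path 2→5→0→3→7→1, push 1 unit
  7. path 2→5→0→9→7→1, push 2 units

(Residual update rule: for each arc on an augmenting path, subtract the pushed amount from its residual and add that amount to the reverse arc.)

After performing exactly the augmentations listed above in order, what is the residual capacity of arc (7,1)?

after path 1 (2→7→9→10→6→8→1, push 2): res(7,1)=11
after path 2 (2→7→1, push 1): res(7,1)=10
after path 3 (2→8→1, push 1): res(7,1)=10
after path 4 (2→9→1, push 2): res(7,1)=10
after path 5 (2→5→9→1, push 8): res(7,1)=10
after path 6 (2→5→0→3→7→1, push 1): res(7,1)=9
after path 7 (2→5→0→9→7→1, push 2): res(7,1)=7

Residual capacity of (7,1): 7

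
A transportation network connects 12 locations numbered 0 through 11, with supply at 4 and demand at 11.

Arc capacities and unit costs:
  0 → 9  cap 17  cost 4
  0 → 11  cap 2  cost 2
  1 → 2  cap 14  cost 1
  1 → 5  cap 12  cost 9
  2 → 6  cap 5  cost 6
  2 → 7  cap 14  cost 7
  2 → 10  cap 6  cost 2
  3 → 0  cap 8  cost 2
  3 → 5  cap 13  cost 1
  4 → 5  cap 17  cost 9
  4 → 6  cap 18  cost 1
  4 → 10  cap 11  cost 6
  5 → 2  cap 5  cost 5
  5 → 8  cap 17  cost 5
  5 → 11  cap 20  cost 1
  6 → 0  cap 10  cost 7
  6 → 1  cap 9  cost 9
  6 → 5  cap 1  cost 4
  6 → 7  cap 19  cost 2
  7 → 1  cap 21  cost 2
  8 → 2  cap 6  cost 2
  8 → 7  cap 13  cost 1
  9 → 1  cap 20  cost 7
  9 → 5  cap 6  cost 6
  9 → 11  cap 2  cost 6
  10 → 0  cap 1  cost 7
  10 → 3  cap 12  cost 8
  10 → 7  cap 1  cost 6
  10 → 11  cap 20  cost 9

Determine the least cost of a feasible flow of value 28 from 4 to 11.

shortest-cost path #1: 4→6→5→11 push 1 @ unit cost 6 (adds 6)
shortest-cost path #2: 4→5→11 push 17 @ unit cost 10 (adds 170)
shortest-cost path #3: 4→6→0→11 push 2 @ unit cost 10 (adds 20)
shortest-cost path #4: 4→10→11 push 8 @ unit cost 15 (adds 120)
total cost = 316

Minimum cost for 28 units: 316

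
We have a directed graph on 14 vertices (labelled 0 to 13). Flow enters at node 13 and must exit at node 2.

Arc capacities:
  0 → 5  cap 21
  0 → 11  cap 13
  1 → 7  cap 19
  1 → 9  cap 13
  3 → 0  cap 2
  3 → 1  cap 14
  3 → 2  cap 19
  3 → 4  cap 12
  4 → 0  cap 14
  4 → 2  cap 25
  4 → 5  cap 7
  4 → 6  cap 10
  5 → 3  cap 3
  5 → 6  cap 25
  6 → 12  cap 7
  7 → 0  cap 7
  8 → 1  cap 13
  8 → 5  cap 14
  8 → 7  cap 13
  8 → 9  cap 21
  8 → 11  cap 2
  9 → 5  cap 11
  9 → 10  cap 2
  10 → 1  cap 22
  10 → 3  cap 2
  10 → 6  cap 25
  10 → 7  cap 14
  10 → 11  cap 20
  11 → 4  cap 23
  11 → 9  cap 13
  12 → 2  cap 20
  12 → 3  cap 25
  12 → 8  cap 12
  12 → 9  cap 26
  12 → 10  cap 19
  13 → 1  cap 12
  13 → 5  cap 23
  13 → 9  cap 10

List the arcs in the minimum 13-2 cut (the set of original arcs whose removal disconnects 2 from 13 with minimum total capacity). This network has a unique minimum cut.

augment #1: 13→5→3→2 push 3
augment #2: 13→5→6→12→2 push 7
augment #3: 13→9→10→3→2 push 2
augment #4: 13→1→7→0→11→4→2 push 7
max flow = 19; residual-reachable set from 13 gives S-side
cut edges (S→T): {(5,3), (6,12), (7,0), (9,10)} total cap 19

Min-cut arcs: {(5,3), (6,12), (7,0), (9,10)} (total capacity 19)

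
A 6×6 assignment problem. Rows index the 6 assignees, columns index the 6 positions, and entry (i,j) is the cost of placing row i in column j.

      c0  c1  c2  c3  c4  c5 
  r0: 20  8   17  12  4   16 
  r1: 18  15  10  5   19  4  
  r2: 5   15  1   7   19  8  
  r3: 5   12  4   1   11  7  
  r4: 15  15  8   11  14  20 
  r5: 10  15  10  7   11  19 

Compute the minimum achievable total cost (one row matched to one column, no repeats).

Minimum assignment cost: 35

optimal assignment: row0→col4 (cost 4), row1→col5 (cost 4), row2→col2 (cost 1), row3→col3 (cost 1), row4→col1 (cost 15), row5→col0 (cost 10)
total = 4 + 4 + 1 + 1 + 15 + 10 = 35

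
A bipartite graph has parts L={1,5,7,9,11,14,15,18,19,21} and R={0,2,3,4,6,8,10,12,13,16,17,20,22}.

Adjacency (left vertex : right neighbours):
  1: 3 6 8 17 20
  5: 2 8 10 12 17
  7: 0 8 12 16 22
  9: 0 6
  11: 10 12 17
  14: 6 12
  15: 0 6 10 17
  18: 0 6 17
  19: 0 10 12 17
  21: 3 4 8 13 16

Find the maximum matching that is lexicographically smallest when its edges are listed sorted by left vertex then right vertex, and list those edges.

Lex-smallest maximum matching: {(1,3), (5,2), (7,8), (9,0), (11,10), (14,6), (15,17), (19,12), (21,4)}

|M| = 9 (so the lex-smallest maximum matching has 9 edges)
process left vertices in ascending order; for each, take the smallest-labelled available neighbour that still permits 9 edges overall, or leave it unmatched if none does
lex-smallest matching: {1-3, 5-2, 7-8, 9-0, 11-10, 14-6, 15-17, 19-12, 21-4}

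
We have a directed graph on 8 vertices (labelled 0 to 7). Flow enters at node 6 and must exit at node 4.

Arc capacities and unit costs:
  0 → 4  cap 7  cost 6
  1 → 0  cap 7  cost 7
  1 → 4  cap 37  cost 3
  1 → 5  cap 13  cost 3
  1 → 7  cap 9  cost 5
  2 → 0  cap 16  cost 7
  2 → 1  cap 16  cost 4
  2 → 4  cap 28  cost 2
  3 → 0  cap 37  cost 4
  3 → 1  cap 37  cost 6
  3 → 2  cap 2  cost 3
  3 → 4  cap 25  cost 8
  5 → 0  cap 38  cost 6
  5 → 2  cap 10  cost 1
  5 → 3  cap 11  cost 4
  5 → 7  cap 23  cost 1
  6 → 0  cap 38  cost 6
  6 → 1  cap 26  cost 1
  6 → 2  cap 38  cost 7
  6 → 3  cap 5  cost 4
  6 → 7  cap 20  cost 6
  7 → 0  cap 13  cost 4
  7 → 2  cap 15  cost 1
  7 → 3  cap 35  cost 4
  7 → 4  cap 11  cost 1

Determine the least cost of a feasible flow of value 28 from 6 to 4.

shortest-cost path #1: 6→1→4 push 26 @ unit cost 4 (adds 104)
shortest-cost path #2: 6→7→4 push 2 @ unit cost 7 (adds 14)
total cost = 118

Minimum cost for 28 units: 118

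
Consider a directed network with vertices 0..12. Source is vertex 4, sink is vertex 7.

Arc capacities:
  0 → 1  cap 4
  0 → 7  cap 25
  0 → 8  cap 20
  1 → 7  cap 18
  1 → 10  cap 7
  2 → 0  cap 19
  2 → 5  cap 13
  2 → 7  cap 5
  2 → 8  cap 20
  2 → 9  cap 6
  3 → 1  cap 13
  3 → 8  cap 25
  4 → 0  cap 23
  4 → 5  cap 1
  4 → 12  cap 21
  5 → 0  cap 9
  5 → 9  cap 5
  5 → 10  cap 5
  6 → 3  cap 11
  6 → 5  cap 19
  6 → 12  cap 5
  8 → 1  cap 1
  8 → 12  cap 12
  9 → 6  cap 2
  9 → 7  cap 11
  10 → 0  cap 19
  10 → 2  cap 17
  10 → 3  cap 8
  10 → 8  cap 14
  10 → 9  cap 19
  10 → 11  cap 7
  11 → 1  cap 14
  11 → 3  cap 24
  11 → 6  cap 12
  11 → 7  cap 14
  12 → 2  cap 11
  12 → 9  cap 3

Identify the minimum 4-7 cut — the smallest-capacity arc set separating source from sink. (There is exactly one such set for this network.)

Min-cut arcs: {(4,0), (4,5), (12,2), (12,9)} (total capacity 38)

augment #1: 4→0→7 push 23
augment #2: 4→5→0→7 push 1
augment #3: 4→12→2→7 push 5
augment #4: 4→12→9→7 push 3
augment #5: 4→12→2→0→7 push 1
augment #6: 4→12→2→9→7 push 5
max flow = 38; residual-reachable set from 4 gives S-side
cut edges (S→T): {(4,0), (4,5), (12,2), (12,9)} total cap 38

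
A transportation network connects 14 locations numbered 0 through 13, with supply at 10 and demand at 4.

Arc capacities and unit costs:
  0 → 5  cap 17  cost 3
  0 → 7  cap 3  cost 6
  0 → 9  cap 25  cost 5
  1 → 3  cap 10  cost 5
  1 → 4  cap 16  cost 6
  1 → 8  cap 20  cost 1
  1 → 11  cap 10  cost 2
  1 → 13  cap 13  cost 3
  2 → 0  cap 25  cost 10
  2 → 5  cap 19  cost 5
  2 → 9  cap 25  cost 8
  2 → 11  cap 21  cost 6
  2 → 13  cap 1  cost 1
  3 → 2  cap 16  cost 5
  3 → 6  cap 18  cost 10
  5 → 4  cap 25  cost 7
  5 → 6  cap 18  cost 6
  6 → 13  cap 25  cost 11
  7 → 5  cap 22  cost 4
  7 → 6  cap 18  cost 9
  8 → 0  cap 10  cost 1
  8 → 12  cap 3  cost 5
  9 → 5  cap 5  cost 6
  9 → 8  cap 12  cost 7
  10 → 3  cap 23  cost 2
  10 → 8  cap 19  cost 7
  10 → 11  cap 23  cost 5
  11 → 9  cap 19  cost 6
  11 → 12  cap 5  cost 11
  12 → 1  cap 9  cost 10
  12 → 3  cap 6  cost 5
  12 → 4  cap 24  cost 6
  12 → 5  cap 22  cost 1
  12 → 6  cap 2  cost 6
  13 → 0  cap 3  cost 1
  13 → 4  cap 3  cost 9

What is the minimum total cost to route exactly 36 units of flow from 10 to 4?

Minimum cost for 36 units: 710

shortest-cost path #1: 10→3→2→13→4 push 1 @ unit cost 17 (adds 17)
shortest-cost path #2: 10→8→12→4 push 3 @ unit cost 18 (adds 54)
shortest-cost path #3: 10→8→0→5→4 push 10 @ unit cost 18 (adds 180)
shortest-cost path #4: 10→3→2→5→4 push 15 @ unit cost 19 (adds 285)
shortest-cost path #5: 10→11→12→4 push 5 @ unit cost 22 (adds 110)
shortest-cost path #6: 10→3→6→13→4 push 2 @ unit cost 32 (adds 64)
total cost = 710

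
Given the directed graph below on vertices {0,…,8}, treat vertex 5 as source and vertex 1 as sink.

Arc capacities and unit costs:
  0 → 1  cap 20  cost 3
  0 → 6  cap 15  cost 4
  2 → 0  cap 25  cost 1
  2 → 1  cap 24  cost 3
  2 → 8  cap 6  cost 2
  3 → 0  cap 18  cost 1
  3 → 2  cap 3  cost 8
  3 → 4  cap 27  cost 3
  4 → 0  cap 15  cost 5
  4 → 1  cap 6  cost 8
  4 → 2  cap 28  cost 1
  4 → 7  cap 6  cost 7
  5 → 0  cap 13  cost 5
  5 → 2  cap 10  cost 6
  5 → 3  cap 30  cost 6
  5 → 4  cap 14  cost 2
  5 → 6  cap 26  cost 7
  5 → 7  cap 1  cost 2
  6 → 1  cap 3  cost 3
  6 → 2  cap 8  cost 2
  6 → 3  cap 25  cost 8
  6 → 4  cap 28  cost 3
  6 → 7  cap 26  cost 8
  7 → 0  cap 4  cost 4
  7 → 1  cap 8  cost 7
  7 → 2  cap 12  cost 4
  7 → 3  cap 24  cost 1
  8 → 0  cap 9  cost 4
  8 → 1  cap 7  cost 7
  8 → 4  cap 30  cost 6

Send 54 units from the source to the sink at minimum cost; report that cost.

shortest-cost path #1: 5→4→2→1 push 14 @ unit cost 6 (adds 84)
shortest-cost path #2: 5→7→3→0→1 push 1 @ unit cost 7 (adds 7)
shortest-cost path #3: 5→0→1 push 13 @ unit cost 8 (adds 104)
shortest-cost path #4: 5→2→1 push 10 @ unit cost 9 (adds 90)
shortest-cost path #5: 5→6→1 push 3 @ unit cost 10 (adds 30)
shortest-cost path #6: 5→3→0→1 push 6 @ unit cost 10 (adds 60)
shortest-cost path #7: 5→3→7→1 push 1 @ unit cost 12 (adds 12)
shortest-cost path #8: 5→6→2→4→1 push 6 @ unit cost 16 (adds 96)
total cost = 483

Minimum cost for 54 units: 483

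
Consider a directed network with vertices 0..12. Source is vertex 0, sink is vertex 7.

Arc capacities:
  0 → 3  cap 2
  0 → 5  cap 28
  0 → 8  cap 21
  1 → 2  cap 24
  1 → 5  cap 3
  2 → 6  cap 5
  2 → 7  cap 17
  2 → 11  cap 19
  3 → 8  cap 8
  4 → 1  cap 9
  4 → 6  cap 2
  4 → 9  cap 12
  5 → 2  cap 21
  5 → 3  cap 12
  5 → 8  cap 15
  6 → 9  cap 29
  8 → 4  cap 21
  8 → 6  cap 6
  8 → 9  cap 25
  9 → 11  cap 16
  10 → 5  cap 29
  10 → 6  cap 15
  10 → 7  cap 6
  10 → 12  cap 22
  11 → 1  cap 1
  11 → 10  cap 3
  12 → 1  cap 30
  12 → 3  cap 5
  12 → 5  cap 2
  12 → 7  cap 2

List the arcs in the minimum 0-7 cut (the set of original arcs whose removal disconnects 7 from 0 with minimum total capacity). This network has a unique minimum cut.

Min-cut arcs: {(2,7), (11,10)} (total capacity 20)

augment #1: 0→5→2→7 push 17
augment #2: 0→5→2→11→10→7 push 3
max flow = 20; residual-reachable set from 0 gives S-side
cut edges (S→T): {(2,7), (11,10)} total cap 20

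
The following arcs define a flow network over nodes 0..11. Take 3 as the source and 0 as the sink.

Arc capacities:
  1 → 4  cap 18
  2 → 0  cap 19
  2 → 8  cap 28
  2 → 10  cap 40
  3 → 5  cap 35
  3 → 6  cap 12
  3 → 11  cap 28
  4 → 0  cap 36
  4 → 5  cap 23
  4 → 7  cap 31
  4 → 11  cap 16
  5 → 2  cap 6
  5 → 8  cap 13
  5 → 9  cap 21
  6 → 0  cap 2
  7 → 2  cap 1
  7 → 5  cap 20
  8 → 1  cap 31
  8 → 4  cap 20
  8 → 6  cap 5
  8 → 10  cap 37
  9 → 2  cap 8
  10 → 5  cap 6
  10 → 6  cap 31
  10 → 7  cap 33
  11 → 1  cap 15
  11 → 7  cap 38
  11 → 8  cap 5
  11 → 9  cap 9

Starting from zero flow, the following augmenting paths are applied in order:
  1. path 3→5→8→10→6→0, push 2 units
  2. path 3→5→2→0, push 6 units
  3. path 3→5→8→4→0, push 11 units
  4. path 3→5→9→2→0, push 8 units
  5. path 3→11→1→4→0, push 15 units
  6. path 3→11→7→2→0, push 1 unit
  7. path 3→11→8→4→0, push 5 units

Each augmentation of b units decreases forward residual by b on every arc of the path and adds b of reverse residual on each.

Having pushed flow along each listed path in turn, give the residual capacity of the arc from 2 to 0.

after path 1 (3→5→8→10→6→0, push 2): res(2,0)=19
after path 2 (3→5→2→0, push 6): res(2,0)=13
after path 3 (3→5→8→4→0, push 11): res(2,0)=13
after path 4 (3→5→9→2→0, push 8): res(2,0)=5
after path 5 (3→11→1→4→0, push 15): res(2,0)=5
after path 6 (3→11→7→2→0, push 1): res(2,0)=4
after path 7 (3→11→8→4→0, push 5): res(2,0)=4

Residual capacity of (2,0): 4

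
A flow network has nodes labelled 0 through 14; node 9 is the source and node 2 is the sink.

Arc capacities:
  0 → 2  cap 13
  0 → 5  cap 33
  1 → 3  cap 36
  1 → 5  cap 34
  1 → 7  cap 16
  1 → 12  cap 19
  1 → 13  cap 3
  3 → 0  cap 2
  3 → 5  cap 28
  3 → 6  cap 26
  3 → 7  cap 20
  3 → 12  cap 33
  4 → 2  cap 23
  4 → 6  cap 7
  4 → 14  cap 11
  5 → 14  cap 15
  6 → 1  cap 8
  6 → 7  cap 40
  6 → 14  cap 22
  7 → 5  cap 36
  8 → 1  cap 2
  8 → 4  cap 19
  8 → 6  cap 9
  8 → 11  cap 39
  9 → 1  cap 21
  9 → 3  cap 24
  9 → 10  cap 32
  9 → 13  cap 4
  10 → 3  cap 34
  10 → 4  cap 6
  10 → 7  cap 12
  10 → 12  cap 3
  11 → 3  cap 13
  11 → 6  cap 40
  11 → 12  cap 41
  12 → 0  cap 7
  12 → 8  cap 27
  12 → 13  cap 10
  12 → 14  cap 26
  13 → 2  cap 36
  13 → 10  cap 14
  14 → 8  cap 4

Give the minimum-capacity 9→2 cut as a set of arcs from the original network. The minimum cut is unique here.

Min-cut arcs: {(1,13), (3,0), (4,2), (9,13), (12,0), (12,13)} (total capacity 49)

augment #1: 9→13→2 push 4
augment #2: 9→1→13→2 push 3
augment #3: 9→3→0→2 push 2
augment #4: 9→10→4→2 push 6
augment #5: 9→1→12→0→2 push 7
augment #6: 9→1→12→13→2 push 10
augment #7: 9→1→12→8→4→2 push 1
augment #8: 9→3→12→8→4→2 push 16
max flow = 49; residual-reachable set from 9 gives S-side
cut edges (S→T): {(1,13), (3,0), (4,2), (9,13), (12,0), (12,13)} total cap 49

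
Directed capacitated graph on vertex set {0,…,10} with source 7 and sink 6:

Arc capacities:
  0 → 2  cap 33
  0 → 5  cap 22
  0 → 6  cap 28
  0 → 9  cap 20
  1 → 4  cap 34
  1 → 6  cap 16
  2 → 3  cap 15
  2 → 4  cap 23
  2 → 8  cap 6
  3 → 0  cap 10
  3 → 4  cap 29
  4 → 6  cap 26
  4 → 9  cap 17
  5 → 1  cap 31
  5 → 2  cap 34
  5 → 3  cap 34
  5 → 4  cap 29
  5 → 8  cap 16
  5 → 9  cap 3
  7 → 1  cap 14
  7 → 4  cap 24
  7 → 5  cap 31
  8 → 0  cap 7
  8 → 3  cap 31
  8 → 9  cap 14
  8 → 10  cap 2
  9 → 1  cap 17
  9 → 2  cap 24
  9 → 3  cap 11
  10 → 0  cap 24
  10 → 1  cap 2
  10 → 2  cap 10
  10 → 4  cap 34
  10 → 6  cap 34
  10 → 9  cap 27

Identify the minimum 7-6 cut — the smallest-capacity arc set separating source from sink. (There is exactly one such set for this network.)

augment #1: 7→1→6 push 14
augment #2: 7→4→6 push 24
augment #3: 7→5→1→6 push 2
augment #4: 7→5→4→6 push 2
augment #5: 7→5→3→0→6 push 10
augment #6: 7→5→8→0→6 push 7
augment #7: 7→5→8→10→6 push 2
max flow = 61; residual-reachable set from 7 gives S-side
cut edges (S→T): {(1,6), (3,0), (4,6), (8,0), (8,10)} total cap 61

Min-cut arcs: {(1,6), (3,0), (4,6), (8,0), (8,10)} (total capacity 61)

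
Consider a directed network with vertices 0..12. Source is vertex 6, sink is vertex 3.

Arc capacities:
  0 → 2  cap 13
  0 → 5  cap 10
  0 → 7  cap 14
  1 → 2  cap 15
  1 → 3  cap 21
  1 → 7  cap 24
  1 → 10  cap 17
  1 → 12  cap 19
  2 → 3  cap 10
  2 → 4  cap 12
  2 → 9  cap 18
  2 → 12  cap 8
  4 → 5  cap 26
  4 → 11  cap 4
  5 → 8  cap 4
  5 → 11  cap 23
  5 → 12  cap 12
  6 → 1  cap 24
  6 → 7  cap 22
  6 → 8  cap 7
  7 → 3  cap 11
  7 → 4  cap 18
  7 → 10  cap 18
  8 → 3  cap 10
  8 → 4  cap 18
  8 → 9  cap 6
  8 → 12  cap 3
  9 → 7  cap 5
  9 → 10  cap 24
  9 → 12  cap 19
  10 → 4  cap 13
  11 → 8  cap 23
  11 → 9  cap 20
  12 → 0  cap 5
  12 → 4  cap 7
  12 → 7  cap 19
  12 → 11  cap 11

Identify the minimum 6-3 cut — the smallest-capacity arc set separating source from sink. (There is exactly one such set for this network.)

augment #1: 6→1→3 push 21
augment #2: 6→7→3 push 11
augment #3: 6→8→3 push 7
augment #4: 6→1→2→3 push 3
augment #5: 6→7→4→5→8→3 push 3
augment #6: 6→7→4→5→12→0→2→3 push 5
max flow = 50; residual-reachable set from 6 gives S-side
cut edges (S→T): {(6,1), (7,3), (8,3), (12,0)} total cap 50

Min-cut arcs: {(6,1), (7,3), (8,3), (12,0)} (total capacity 50)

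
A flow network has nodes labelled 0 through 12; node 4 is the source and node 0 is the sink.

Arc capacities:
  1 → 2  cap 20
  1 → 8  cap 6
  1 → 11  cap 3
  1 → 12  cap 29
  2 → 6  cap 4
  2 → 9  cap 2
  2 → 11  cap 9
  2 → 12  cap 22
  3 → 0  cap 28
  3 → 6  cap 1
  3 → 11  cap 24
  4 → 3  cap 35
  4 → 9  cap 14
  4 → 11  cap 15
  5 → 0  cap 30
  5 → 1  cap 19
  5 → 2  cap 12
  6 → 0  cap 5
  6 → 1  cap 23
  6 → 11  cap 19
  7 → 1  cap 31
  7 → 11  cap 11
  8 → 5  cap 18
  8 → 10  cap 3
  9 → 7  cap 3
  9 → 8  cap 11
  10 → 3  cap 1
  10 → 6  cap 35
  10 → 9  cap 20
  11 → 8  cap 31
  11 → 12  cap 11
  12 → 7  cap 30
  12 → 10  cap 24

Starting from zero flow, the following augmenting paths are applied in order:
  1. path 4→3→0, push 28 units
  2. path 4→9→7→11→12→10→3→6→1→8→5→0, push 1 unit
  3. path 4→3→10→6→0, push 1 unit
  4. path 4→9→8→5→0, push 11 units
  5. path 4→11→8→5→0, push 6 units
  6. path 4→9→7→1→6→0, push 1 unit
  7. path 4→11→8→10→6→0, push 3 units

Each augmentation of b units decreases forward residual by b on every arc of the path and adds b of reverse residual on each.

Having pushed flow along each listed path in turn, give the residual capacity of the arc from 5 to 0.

Residual capacity of (5,0): 12

after path 1 (4→3→0, push 28): res(5,0)=30
after path 2 (4→9→7→11→12→10→3→6→1→8→5→0, push 1): res(5,0)=29
after path 3 (4→3→10→6→0, push 1): res(5,0)=29
after path 4 (4→9→8→5→0, push 11): res(5,0)=18
after path 5 (4→11→8→5→0, push 6): res(5,0)=12
after path 6 (4→9→7→1→6→0, push 1): res(5,0)=12
after path 7 (4→11→8→10→6→0, push 3): res(5,0)=12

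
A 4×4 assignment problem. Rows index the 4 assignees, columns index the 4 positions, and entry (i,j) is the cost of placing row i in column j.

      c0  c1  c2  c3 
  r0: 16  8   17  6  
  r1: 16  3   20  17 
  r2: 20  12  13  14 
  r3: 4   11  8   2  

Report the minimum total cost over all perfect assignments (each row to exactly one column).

optimal assignment: row0→col3 (cost 6), row1→col1 (cost 3), row2→col2 (cost 13), row3→col0 (cost 4)
total = 6 + 3 + 13 + 4 = 26

Minimum assignment cost: 26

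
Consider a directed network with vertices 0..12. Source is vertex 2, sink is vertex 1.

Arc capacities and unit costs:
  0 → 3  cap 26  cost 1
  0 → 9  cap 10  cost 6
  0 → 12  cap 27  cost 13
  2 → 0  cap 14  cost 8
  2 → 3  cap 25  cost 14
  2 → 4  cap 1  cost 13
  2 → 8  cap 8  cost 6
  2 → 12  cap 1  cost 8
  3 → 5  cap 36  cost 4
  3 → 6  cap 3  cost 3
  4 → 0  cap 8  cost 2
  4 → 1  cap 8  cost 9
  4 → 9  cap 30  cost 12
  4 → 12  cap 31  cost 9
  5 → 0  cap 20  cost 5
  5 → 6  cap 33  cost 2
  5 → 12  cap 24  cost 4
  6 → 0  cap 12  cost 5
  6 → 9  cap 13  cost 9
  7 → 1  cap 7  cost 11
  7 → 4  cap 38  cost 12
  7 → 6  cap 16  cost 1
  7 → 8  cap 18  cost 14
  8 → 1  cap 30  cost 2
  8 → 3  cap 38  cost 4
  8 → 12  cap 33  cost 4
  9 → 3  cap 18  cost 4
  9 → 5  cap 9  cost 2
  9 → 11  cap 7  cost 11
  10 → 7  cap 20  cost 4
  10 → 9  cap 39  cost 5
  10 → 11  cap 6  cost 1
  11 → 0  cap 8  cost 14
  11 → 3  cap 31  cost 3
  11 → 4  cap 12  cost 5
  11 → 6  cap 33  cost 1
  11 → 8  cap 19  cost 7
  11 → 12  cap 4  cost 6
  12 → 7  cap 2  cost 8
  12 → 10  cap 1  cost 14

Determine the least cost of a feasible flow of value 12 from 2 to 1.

shortest-cost path #1: 2→8→1 push 8 @ unit cost 8 (adds 64)
shortest-cost path #2: 2→4→1 push 1 @ unit cost 22 (adds 22)
shortest-cost path #3: 2→12→7→1 push 1 @ unit cost 27 (adds 27)
shortest-cost path #4: 2→0→9→11→8→1 push 2 @ unit cost 34 (adds 68)
total cost = 181

Minimum cost for 12 units: 181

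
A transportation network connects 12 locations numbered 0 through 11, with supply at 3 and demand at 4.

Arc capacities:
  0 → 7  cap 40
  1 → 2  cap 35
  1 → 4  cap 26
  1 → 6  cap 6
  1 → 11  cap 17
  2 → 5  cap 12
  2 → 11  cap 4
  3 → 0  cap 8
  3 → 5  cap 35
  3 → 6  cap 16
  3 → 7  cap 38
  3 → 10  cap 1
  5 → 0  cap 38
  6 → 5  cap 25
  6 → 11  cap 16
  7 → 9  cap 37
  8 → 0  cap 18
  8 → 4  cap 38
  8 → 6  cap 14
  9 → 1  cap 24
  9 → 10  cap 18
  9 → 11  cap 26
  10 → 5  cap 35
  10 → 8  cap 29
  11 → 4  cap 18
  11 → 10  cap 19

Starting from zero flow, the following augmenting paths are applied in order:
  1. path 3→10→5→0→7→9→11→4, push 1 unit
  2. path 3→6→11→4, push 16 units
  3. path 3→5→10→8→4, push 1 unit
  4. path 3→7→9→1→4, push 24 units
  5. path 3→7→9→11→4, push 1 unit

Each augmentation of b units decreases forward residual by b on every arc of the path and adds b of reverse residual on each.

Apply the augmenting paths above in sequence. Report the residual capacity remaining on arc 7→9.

Residual capacity of (7,9): 11

after path 1 (3→10→5→0→7→9→11→4, push 1): res(7,9)=36
after path 2 (3→6→11→4, push 16): res(7,9)=36
after path 3 (3→5→10→8→4, push 1): res(7,9)=36
after path 4 (3→7→9→1→4, push 24): res(7,9)=12
after path 5 (3→7→9→11→4, push 1): res(7,9)=11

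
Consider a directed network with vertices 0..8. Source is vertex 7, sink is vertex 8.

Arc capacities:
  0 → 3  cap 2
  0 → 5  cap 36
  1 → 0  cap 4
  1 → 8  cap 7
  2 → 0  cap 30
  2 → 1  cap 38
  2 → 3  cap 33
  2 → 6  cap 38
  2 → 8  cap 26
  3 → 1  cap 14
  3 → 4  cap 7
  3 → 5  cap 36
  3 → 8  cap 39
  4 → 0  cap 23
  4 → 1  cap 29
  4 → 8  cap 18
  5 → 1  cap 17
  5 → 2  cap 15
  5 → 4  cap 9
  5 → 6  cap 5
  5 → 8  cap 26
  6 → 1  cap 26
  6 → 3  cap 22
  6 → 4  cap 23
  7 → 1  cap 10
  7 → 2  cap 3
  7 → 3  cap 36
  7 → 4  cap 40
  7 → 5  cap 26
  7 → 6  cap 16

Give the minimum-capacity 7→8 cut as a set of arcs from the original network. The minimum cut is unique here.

Min-cut arcs: {(1,8), (3,8), (4,8), (5,2), (5,8), (7,2)} (total capacity 108)

augment #1: 7→1→8 push 7
augment #2: 7→2→8 push 3
augment #3: 7→3→8 push 36
augment #4: 7→4→8 push 18
augment #5: 7→5→8 push 26
augment #6: 7→6→3→8 push 3
augment #7: 7→1→0→5→2→8 push 3
augment #8: 7→4→0→5→2→8 push 12
max flow = 108; residual-reachable set from 7 gives S-side
cut edges (S→T): {(1,8), (3,8), (4,8), (5,2), (5,8), (7,2)} total cap 108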